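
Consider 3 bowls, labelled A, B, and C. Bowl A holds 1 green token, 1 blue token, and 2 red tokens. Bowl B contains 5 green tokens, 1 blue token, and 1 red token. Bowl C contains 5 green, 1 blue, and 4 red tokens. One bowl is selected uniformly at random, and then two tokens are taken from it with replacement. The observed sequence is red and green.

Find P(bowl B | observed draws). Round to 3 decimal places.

Compute the likelihood of the observed sequence for each case: P(data | bowl A) = (2/4)(1/4) = 0.125; P(data | bowl B) = (1/7)(5/7) = 0.10204; P(data | bowl C) = (4/10)(5/10) = 0.2.
Weighting by the prior gives 1/3 · 0.125 = 0.041667, 1/3 · 0.10204 = 0.034014, 1/3 · 0.2 = 0.066667; these sum to 0.14235.
Hence P(bowl B | data) = (0.034014) / (0.14235) = 0.23895.

0.239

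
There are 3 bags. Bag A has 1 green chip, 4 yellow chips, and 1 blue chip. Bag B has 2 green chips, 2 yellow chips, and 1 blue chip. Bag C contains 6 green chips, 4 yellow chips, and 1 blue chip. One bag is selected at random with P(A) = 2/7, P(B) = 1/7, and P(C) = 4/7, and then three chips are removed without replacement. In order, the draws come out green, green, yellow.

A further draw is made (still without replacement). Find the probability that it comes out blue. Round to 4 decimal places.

0.1703

For each hypothesis, P(data | H) works out to: P(data | bag A) = (1/6)(0/5) = 0; P(data | bag B) = (2/5)(1/4)(2/3) = 1/15; P(data | bag C) = (6/11)(5/10)(4/9) = 4/33.
The prior-weighted likelihoods are 2/7 · 0 = 0, 1/7 · 1/15 = 1/105, 4/7 · 4/33 = 16/231; these sum to 13/165.
Normalising, the posterior is P(bag A | data) = 0, P(bag B | data) = 11/91, P(bag C | data) = 80/91.
Averaging over the posterior, P(blue next | data) = (1/2)(11/91) + (1/8)(80/91) = 31/182.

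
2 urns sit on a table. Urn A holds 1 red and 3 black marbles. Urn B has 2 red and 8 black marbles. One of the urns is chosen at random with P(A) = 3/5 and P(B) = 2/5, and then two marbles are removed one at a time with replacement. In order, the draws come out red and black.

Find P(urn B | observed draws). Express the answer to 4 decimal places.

Compute the likelihood of the observed sequence for each case: P(data | urn A) = (1/4)(3/4) = 0.1875; P(data | urn B) = (2/10)(8/10) = 0.16.
Multiplying each by its prior: 3/5 · 0.1875 = 0.1125, 2/5 · 0.16 = 0.064; summing to 0.1765.
So P(urn B | data) = (0.064) / (0.1765) = 0.36261.

0.3626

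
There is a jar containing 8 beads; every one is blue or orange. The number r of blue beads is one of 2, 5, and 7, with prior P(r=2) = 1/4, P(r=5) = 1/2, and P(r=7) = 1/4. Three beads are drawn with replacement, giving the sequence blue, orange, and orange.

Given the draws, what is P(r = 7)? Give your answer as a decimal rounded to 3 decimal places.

The likelihood of the observed sequence under each hypothesis: P(data | r = 2) = (2/8)(6/8)(6/8) = 0.14062; P(data | r = 5) = (5/8)(3/8)(3/8) = 0.087891; P(data | r = 7) = (7/8)(1/8)(1/8) = 0.013672.
The prior-weighted likelihoods are 1/4 · 0.14062 = 0.035156, 1/2 · 0.087891 = 0.043945, 1/4 · 0.013672 = 0.003418; summing to 0.08252.
Therefore the posterior P(r = 7 | data) = (0.003418) / (0.08252) = 0.04142.

0.041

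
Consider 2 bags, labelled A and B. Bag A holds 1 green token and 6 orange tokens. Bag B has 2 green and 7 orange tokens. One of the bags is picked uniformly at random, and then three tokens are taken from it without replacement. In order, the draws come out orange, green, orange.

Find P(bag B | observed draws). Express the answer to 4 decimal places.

Under each hypothesis, the probability of the observed sequence is: P(data | bag A) = (6/7)(1/6)(5/5) = 1/7; P(data | bag B) = (7/9)(2/8)(6/7) = 1/6.
Multiplying each by its prior: 1/2 · 1/7 = 1/14, 1/2 · 1/6 = 1/12; summing to 13/84.
Hence P(bag B | data) = (1/12) / (13/84) = 7/13.

0.5385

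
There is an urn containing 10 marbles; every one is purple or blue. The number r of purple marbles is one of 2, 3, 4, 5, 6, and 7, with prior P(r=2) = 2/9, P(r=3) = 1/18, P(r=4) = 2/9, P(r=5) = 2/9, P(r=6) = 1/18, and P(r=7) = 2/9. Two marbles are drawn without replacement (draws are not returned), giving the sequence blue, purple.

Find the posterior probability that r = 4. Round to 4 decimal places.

0.2468

Compute the likelihood of the observed sequence for each case: P(data | r = 2) = (8/10)(2/9) = 0.17778; P(data | r = 3) = (7/10)(3/9) = 0.23333; P(data | r = 4) = (6/10)(4/9) = 0.26667; P(data | r = 5) = (5/10)(5/9) = 0.27778; P(data | r = 6) = (4/10)(6/9) = 0.26667; P(data | r = 7) = (3/10)(7/9) = 0.23333.
Weighting by the prior gives 2/9 · 0.17778 = 0.039506, 1/18 · 0.23333 = 0.012963, 2/9 · 0.26667 = 0.059259, 2/9 · 0.27778 = 0.061728, 1/18 · 0.26667 = 0.014815, 2/9 · 0.23333 = 0.051852; summing to 0.24012.
Hence P(r = 4 | data) = (0.059259) / (0.24012) = 0.24679.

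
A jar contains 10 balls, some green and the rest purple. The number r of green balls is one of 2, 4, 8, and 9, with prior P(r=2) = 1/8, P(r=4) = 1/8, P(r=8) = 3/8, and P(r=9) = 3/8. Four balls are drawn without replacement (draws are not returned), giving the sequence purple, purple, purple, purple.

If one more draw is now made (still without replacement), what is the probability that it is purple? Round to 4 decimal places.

0.6078

For each hypothesis, P(data | H) works out to: P(data | r = 2) = (8/10)(7/9)(6/8)(5/7) = 1/3; P(data | r = 4) = (6/10)(5/9)(4/8)(3/7) = 1/14; P(data | r = 8) = (2/10)(1/9)(0/8) = 0; P(data | r = 9) = (1/10)(0/9) = 0.
Multiplying each by its prior: 1/8 · 1/3 = 1/24, 1/8 · 1/14 = 1/112, 3/8 · 0 = 0, 3/8 · 0 = 0; with total 17/336.
Normalising, the posterior is P(r = 2 | data) = 14/17, P(r = 4 | data) = 3/17, P(r = 8 | data) = 0, P(r = 9 | data) = 0.
So P(purple next | data) = Σ P(purple next | H) P(H | data) = (2/3)(14/17) + (1/3)(3/17) = 31/51.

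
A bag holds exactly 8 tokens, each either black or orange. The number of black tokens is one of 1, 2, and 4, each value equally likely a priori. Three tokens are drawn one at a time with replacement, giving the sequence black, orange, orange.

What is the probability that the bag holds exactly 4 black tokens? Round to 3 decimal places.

0.346

For each hypothesis, P(data | H) works out to: P(data | r = 1) = (1/8)(7/8)(7/8) = 0.095703; P(data | r = 2) = (2/8)(6/8)(6/8) = 0.14062; P(data | r = 4) = (4/8)(4/8)(4/8) = 0.125.
The prior-weighted likelihoods are 1/3 · 0.095703 = 0.031901, 1/3 · 0.14062 = 0.046875, 1/3 · 0.125 = 0.041667; with total 0.12044.
Therefore the posterior P(r = 4 | data) = (0.041667) / (0.12044) = 0.34595.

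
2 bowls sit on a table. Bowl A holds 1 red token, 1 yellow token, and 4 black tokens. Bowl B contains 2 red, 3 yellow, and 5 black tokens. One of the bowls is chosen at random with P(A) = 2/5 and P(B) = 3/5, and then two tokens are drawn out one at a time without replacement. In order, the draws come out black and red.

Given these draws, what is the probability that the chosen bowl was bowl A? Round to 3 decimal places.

For each hypothesis, P(data | H) works out to: P(data | bowl A) = (4/6)(1/5) = 2/15; P(data | bowl B) = (5/10)(2/9) = 1/9.
The prior-weighted likelihoods are 2/5 · 2/15 = 4/75, 3/5 · 1/9 = 1/15; summing to 3/25.
Therefore the posterior P(bowl A | data) = (4/75) / (3/25) = 4/9.

0.444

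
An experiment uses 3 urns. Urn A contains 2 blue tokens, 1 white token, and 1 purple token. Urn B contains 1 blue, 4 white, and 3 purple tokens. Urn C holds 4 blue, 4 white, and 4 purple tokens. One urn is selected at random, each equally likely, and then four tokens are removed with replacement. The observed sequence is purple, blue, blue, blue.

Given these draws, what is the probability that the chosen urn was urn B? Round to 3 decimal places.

For each hypothesis, P(data | H) works out to: P(data | urn A) = (1/4)(2/4)(2/4)(2/4) = 0.03125; P(data | urn B) = (3/8)(1/8)(1/8)(1/8) = 0.00073242; P(data | urn C) = (4/12)(4/12)(4/12)(4/12) = 0.012346.
Weighting by the prior gives 1/3 · 0.03125 = 0.010417, 1/3 · 0.00073242 = 0.00024414, 1/3 · 0.012346 = 0.0041152; summing to 0.014776.
By Bayes' rule, P(urn B | data) = (0.00024414) / (0.014776) = 0.016523.

0.017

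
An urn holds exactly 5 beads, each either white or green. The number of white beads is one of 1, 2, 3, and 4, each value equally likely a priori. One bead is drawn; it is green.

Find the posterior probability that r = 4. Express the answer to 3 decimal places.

0.100

The likelihood of this draw under each hypothesis: P(data | r = 1) = (4/5) = 4/5; P(data | r = 2) = (3/5) = 3/5; P(data | r = 3) = (2/5) = 2/5; P(data | r = 4) = (1/5) = 1/5.
The prior-weighted likelihoods are 1/4 · 4/5 = 1/5, 1/4 · 3/5 = 3/20, 1/4 · 2/5 = 1/10, 1/4 · 1/5 = 1/20; these sum to 1/2.
So P(r = 4 | data) = (1/20) / (1/2) = 1/10.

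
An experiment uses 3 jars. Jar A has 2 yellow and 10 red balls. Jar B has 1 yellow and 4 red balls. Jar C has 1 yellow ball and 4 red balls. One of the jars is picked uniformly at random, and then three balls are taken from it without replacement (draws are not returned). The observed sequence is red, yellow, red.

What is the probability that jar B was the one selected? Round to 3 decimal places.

0.373

For each hypothesis, P(data | H) works out to: P(data | jar A) = (10/12)(2/11)(9/10) = 3/22; P(data | jar B) = (4/5)(1/4)(3/3) = 1/5; P(data | jar C) = (4/5)(1/4)(3/3) = 1/5.
Multiplying each by its prior: 1/3 · 3/22 = 1/22, 1/3 · 1/5 = 1/15, 1/3 · 1/5 = 1/15; these sum to 59/330.
So P(jar B | data) = (1/15) / (59/330) = 22/59.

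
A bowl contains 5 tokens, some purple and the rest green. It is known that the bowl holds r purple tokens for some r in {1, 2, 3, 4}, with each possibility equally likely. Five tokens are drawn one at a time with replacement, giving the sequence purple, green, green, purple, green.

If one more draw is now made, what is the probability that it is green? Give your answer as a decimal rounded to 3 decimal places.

For each hypothesis, P(data | H) works out to: P(data | r = 1) = (1/5)(4/5)(4/5)(1/5)(4/5) = 0.02048; P(data | r = 2) = (2/5)(3/5)(3/5)(2/5)(3/5) = 0.03456; P(data | r = 3) = (3/5)(2/5)(2/5)(3/5)(2/5) = 0.02304; P(data | r = 4) = (4/5)(1/5)(1/5)(4/5)(1/5) = 0.00512.
Weighting by the prior gives 1/4 · 0.02048 = 0.00512, 1/4 · 0.03456 = 0.00864, 1/4 · 0.02304 = 0.00576, 1/4 · 0.00512 = 0.00128; these sum to 0.0208.
Normalising, the posterior is P(r = 1 | data) = 0.24615, P(r = 2 | data) = 0.41538, P(r = 3 | data) = 0.27692, P(r = 4 | data) = 0.061538.
Averaging over the posterior, P(green next | data) = (4/5)(0.24615) + (3/5)(0.41538) + (2/5)(0.27692) + (1/5)(0.061538) = 0.56923.

0.569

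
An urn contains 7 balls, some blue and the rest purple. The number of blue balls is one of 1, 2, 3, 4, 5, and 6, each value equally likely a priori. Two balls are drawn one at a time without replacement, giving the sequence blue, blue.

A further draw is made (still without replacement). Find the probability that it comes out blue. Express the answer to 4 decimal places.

For each hypothesis, P(data | H) works out to: P(data | r = 1) = (1/7)(0/6) = 0; P(data | r = 2) = (2/7)(1/6) = 1/21; P(data | r = 3) = (3/7)(2/6) = 1/7; P(data | r = 4) = (4/7)(3/6) = 2/7; P(data | r = 5) = (5/7)(4/6) = 10/21; P(data | r = 6) = (6/7)(5/6) = 5/7.
Multiplying each by its prior: 1/6 · 0 = 0, 1/6 · 1/21 = 1/126, 1/6 · 1/7 = 1/42, 1/6 · 2/7 = 1/21, 1/6 · 10/21 = 5/63, 1/6 · 5/7 = 5/42; with total 5/18.
Normalising, the posterior is P(r = 1 | data) = 0, P(r = 2 | data) = 1/35, P(r = 3 | data) = 3/35, P(r = 4 | data) = 6/35, P(r = 5 | data) = 2/7, P(r = 6 | data) = 3/7.
So P(blue next | data) = Σ P(blue next | H) P(H | data) = (0)(1/35) + (1/5)(3/35) + (2/5)(6/35) + (3/5)(2/7) + (4/5)(3/7) = 3/5.

0.6000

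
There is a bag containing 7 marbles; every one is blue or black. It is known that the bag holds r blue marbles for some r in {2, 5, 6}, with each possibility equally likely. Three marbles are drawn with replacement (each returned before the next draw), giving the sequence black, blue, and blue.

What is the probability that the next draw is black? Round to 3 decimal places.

For each hypothesis, P(data | H) works out to: P(data | r = 2) = (5/7)(2/7)(2/7) = 0.058309; P(data | r = 5) = (2/7)(5/7)(5/7) = 0.14577; P(data | r = 6) = (1/7)(6/7)(6/7) = 0.10496.
The prior-weighted likelihoods are 1/3 · 0.058309 = 0.019436, 1/3 · 0.14577 = 0.048591, 1/3 · 0.10496 = 0.034985; with total 0.10301.
Normalising, the posterior is P(r = 2 | data) = 0.18868, P(r = 5 | data) = 0.4717, P(r = 6 | data) = 0.33962.
The predictive probability is P(black next | data) = (5/7)(0.18868) + (2/7)(0.4717) + (1/7)(0.33962) = 0.31806.

0.318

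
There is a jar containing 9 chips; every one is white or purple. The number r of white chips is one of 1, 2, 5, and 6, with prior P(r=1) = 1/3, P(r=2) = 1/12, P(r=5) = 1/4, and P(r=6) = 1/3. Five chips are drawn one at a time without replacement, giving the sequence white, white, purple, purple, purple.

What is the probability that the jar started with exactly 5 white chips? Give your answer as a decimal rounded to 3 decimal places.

0.558

For each hypothesis, P(data | H) works out to: P(data | r = 1) = (1/9)(0/8) = 0; P(data | r = 2) = (2/9)(1/8)(7/7)(6/6)(5/5) = 0.027778; P(data | r = 5) = (5/9)(4/8)(4/7)(3/6)(2/5) = 0.031746; P(data | r = 6) = (6/9)(5/8)(3/7)(2/6)(1/5) = 0.011905.
Multiplying each by its prior: 1/3 · 0 = 0, 1/12 · 0.027778 = 0.0023148, 1/4 · 0.031746 = 0.0079365, 1/3 · 0.011905 = 0.0039683; summing to 0.01422.
Hence P(r = 5 | data) = (0.0079365) / (0.01422) = 0.55814.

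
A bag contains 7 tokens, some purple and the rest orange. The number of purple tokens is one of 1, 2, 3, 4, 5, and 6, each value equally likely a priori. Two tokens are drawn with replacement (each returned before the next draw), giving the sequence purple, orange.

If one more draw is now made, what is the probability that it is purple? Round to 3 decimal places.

Compute the likelihood of the observed sequence for each case: P(data | r = 1) = (1/7)(6/7) = 6/49; P(data | r = 2) = (2/7)(5/7) = 10/49; P(data | r = 3) = (3/7)(4/7) = 12/49; P(data | r = 4) = (4/7)(3/7) = 12/49; P(data | r = 5) = (5/7)(2/7) = 10/49; P(data | r = 6) = (6/7)(1/7) = 6/49.
Multiplying each by its prior: 1/6 · 6/49 = 1/49, 1/6 · 10/49 = 5/147, 1/6 · 12/49 = 2/49, 1/6 · 12/49 = 2/49, 1/6 · 10/49 = 5/147, 1/6 · 6/49 = 1/49; these sum to 4/21.
Dividing through by the total gives posterior P(r = 1 | data) = 3/28, P(r = 2 | data) = 5/28, P(r = 3 | data) = 3/14, P(r = 4 | data) = 3/14, P(r = 5 | data) = 5/28, P(r = 6 | data) = 3/28.
So P(purple next | data) = Σ P(purple next | H) P(H | data) = (1/7)(3/28) + (2/7)(5/28) + (3/7)(3/14) + (4/7)(3/14) + (5/7)(5/28) + (6/7)(3/28) = 1/2.

0.500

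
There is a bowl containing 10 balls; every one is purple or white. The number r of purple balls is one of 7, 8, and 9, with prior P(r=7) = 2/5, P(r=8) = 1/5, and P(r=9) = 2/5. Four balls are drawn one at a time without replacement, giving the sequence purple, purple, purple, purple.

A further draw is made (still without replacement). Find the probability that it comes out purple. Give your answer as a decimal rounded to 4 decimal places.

0.7440

Compute the likelihood of the observed sequence for each case: P(data | r = 7) = (7/10)(6/9)(5/8)(4/7) = 1/6; P(data | r = 8) = (8/10)(7/9)(6/8)(5/7) = 1/3; P(data | r = 9) = (9/10)(8/9)(7/8)(6/7) = 3/5.
Multiplying each by its prior: 2/5 · 1/6 = 1/15, 1/5 · 1/3 = 1/15, 2/5 · 3/5 = 6/25; summing to 28/75.
The posterior is then P(r = 7 | data) = 5/28, P(r = 8 | data) = 5/28, P(r = 9 | data) = 9/14.
The predictive probability is P(purple next | data) = (1/2)(5/28) + (2/3)(5/28) + (5/6)(9/14) = 125/168.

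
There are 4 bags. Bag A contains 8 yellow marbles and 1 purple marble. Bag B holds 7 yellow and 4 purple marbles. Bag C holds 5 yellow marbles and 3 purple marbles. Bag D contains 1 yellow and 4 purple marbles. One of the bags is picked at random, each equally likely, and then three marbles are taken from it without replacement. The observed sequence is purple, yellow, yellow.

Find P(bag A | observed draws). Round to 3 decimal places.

0.242

Compute the likelihood of the observed sequence for each case: P(data | bag A) = (1/9)(8/8)(7/7) = 0.11111; P(data | bag B) = (4/11)(7/10)(6/9) = 0.1697; P(data | bag C) = (3/8)(5/7)(4/6) = 0.17857; P(data | bag D) = (4/5)(1/4)(0/3) = 0.
Weighting by the prior gives 1/4 · 0.11111 = 0.027778, 1/4 · 0.1697 = 0.042424, 1/4 · 0.17857 = 0.044643, 1/4 · 0 = 0; these sum to 0.11484.
Therefore the posterior P(bag A | data) = (0.027778) / (0.11484) = 0.24187.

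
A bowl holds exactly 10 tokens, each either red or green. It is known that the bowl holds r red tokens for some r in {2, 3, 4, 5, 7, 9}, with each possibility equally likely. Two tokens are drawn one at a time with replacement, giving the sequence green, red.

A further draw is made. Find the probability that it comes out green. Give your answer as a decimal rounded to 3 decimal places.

For each hypothesis, P(data | H) works out to: P(data | r = 2) = (8/10)(2/10) = 4/25; P(data | r = 3) = (7/10)(3/10) = 21/100; P(data | r = 4) = (6/10)(4/10) = 6/25; P(data | r = 5) = (5/10)(5/10) = 1/4; P(data | r = 7) = (3/10)(7/10) = 21/100; P(data | r = 9) = (1/10)(9/10) = 9/100.
Multiplying each by its prior: 1/6 · 4/25 = 2/75, 1/6 · 21/100 = 7/200, 1/6 · 6/25 = 1/25, 1/6 · 1/4 = 1/24, 1/6 · 21/100 = 7/200, 1/6 · 9/100 = 3/200; summing to 29/150.
Dividing through by the total gives posterior P(r = 2 | data) = 4/29, P(r = 3 | data) = 21/116, P(r = 4 | data) = 6/29, P(r = 5 | data) = 25/116, P(r = 7 | data) = 21/116, P(r = 9 | data) = 9/116.
The predictive probability is P(green next | data) = (4/5)(4/29) + (7/10)(21/116) + (3/5)(6/29) + (1/2)(25/116) + (3/10)(21/116) + (1/10)(9/116) = 77/145.

0.531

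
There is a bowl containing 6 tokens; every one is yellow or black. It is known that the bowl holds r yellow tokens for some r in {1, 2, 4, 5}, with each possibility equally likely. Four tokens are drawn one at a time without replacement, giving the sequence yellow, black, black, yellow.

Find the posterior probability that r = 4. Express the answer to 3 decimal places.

Compute the likelihood of the observed sequence for each case: P(data | r = 1) = (1/6)(5/5)(4/4)(0/3) = 0; P(data | r = 2) = (2/6)(4/5)(3/4)(1/3) = 1/15; P(data | r = 4) = (4/6)(2/5)(1/4)(3/3) = 1/15; P(data | r = 5) = (5/6)(1/5)(0/4) = 0.
Weighting by the prior gives 1/4 · 0 = 0, 1/4 · 1/15 = 1/60, 1/4 · 1/15 = 1/60, 1/4 · 0 = 0; these sum to 1/30.
Therefore the posterior P(r = 4 | data) = (1/60) / (1/30) = 1/2.

0.500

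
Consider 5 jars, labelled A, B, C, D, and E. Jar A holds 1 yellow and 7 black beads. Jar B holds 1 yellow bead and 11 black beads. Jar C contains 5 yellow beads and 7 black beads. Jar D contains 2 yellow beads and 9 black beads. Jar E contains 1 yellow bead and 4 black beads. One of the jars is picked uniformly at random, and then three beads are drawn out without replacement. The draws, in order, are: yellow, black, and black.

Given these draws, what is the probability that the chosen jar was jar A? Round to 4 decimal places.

Under each hypothesis, the probability of the observed sequence is: P(data | jar A) = (1/8)(7/7)(6/6) = 0.125; P(data | jar B) = (1/12)(11/11)(10/10) = 0.083333; P(data | jar C) = (5/12)(7/11)(6/10) = 0.15909; P(data | jar D) = (2/11)(9/10)(8/9) = 0.14545; P(data | jar E) = (1/5)(4/4)(3/3) = 0.2.
Multiplying each by its prior: 1/5 · 0.125 = 0.025, 1/5 · 0.083333 = 0.016667, 1/5 · 0.15909 = 0.031818, 1/5 · 0.14545 = 0.029091, 1/5 · 0.2 = 0.04; with total 0.14258.
Therefore the posterior P(jar A | data) = (0.025) / (0.14258) = 0.17535.

0.1753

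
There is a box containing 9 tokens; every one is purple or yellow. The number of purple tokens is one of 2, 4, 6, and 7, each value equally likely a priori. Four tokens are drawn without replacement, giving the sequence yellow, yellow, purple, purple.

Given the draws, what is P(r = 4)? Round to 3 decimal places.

Under each hypothesis, the probability of the observed sequence is: P(data | r = 2) = (7/9)(6/8)(2/7)(1/6) = 1/36; P(data | r = 4) = (5/9)(4/8)(4/7)(3/6) = 5/63; P(data | r = 6) = (3/9)(2/8)(6/7)(5/6) = 5/84; P(data | r = 7) = (2/9)(1/8)(7/7)(6/6) = 1/36.
Multiplying each by its prior: 1/4 · 1/36 = 1/144, 1/4 · 5/63 = 5/252, 1/4 · 5/84 = 5/336, 1/4 · 1/36 = 1/144; summing to 7/144.
Therefore the posterior P(r = 4 | data) = (5/252) / (7/144) = 20/49.

0.408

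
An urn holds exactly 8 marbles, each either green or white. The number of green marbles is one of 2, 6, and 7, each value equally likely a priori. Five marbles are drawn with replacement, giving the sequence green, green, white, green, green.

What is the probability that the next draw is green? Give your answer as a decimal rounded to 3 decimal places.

The likelihood of the observed sequence under each hypothesis: P(data | r = 2) = (2/8)(2/8)(6/8)(2/8)(2/8) = 0.0029297; P(data | r = 6) = (6/8)(6/8)(2/8)(6/8)(6/8) = 0.079102; P(data | r = 7) = (7/8)(7/8)(1/8)(7/8)(7/8) = 0.073273.
The prior-weighted likelihoods are 1/3 · 0.0029297 = 0.00097656, 1/3 · 0.079102 = 0.026367, 1/3 · 0.073273 = 0.024424; with total 0.051768.
The posterior is then P(r = 2 | data) = 0.018864, P(r = 6 | data) = 0.50933, P(r = 7 | data) = 0.4718.
The predictive probability is P(green next | data) = (1/4)(0.018864) + (3/4)(0.50933) + (7/8)(0.4718) = 0.79954.

0.800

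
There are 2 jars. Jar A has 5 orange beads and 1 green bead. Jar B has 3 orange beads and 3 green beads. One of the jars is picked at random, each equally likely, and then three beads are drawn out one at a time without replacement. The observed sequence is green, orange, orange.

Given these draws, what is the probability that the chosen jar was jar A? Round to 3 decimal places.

0.526

Under each hypothesis, the probability of the observed sequence is: P(data | jar A) = (1/6)(5/5)(4/4) = 1/6; P(data | jar B) = (3/6)(3/5)(2/4) = 3/20.
The prior-weighted likelihoods are 1/2 · 1/6 = 1/12, 1/2 · 3/20 = 3/40; with total 19/120.
By Bayes' rule, P(jar A | data) = (1/12) / (19/120) = 10/19.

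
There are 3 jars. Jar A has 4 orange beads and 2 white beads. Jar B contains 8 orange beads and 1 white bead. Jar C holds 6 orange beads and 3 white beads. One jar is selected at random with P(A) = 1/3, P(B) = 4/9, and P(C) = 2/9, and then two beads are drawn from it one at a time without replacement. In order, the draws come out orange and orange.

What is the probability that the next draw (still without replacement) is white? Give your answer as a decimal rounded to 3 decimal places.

0.272

For each hypothesis, P(data | H) works out to: P(data | jar A) = (4/6)(3/5) = 2/5; P(data | jar B) = (8/9)(7/8) = 7/9; P(data | jar C) = (6/9)(5/8) = 5/12.
Multiplying each by its prior: 1/3 · 2/5 = 2/15, 4/9 · 7/9 = 28/81, 2/9 · 5/12 = 5/54; summing to 463/810.
Normalising, the posterior is P(jar A | data) = 0.23326, P(jar B | data) = 0.60475, P(jar C | data) = 0.16199.
So P(white next | data) = Σ P(white next | H) P(H | data) = (1/2)(0.23326) + (1/7)(0.60475) + (3/7)(0.16199) = 0.27245.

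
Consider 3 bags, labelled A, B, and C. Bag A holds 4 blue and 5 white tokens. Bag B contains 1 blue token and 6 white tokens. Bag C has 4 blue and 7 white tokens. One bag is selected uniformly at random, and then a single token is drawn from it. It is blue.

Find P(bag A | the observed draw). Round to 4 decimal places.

For each hypothesis, P(data | H) works out to: P(data | bag A) = (4/9) = 0.44444; P(data | bag B) = (1/7) = 0.14286; P(data | bag C) = (4/11) = 0.36364.
The prior-weighted likelihoods are 1/3 · 0.44444 = 0.14815, 1/3 · 0.14286 = 0.047619, 1/3 · 0.36364 = 0.12121; these sum to 0.31698.
Hence P(bag A | data) = (0.14815) / (0.31698) = 0.46737.

0.4674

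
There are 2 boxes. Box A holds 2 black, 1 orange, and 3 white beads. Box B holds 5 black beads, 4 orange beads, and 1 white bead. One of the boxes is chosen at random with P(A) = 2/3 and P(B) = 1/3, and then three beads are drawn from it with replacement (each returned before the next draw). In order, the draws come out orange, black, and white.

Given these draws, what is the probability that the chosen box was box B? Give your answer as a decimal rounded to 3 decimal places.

Under each hypothesis, the probability of the observed sequence is: P(data | box A) = (1/6)(2/6)(3/6) = 1/36; P(data | box B) = (4/10)(5/10)(1/10) = 1/50.
Weighting by the prior gives 2/3 · 1/36 = 1/54, 1/3 · 1/50 = 1/150; summing to 17/675.
Therefore the posterior P(box B | data) = (1/150) / (17/675) = 9/34.

0.265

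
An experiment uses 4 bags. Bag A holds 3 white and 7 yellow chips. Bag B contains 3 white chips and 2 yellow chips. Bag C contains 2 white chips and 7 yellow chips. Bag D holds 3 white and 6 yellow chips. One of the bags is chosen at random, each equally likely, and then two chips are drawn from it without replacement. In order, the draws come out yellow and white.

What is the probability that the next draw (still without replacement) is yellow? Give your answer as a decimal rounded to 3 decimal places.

0.634

Compute the likelihood of the observed sequence for each case: P(data | bag A) = (7/10)(3/9) = 7/30; P(data | bag B) = (2/5)(3/4) = 3/10; P(data | bag C) = (7/9)(2/8) = 7/36; P(data | bag D) = (6/9)(3/8) = 1/4.
Weighting by the prior gives 1/4 · 7/30 = 7/120, 1/4 · 3/10 = 3/40, 1/4 · 7/36 = 7/144, 1/4 · 1/4 = 1/16; these sum to 11/45.
Dividing through by the total gives posterior P(bag A | data) = 0.23864, P(bag B | data) = 0.30682, P(bag C | data) = 0.19886, P(bag D | data) = 0.25568.
The predictive probability is P(yellow next | data) = (3/4)(0.23864) + (1/3)(0.30682) + (6/7)(0.19886) + (5/7)(0.25568) = 0.63433.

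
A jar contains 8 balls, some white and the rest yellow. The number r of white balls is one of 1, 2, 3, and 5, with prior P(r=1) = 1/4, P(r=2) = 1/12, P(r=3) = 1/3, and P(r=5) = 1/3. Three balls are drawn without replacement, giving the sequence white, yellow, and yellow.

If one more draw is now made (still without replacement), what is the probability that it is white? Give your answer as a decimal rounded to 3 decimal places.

0.374

Under each hypothesis, the probability of the observed sequence is: P(data | r = 1) = (1/8)(7/7)(6/6) = 1/8; P(data | r = 2) = (2/8)(6/7)(5/6) = 5/28; P(data | r = 3) = (3/8)(5/7)(4/6) = 5/28; P(data | r = 5) = (5/8)(3/7)(2/6) = 5/56.
Multiplying each by its prior: 1/4 · 1/8 = 1/32, 1/12 · 5/28 = 5/336, 1/3 · 5/28 = 5/84, 1/3 · 5/56 = 5/168; with total 13/96.
Dividing through by the total gives posterior P(r = 1 | data) = 3/13, P(r = 2 | data) = 10/91, P(r = 3 | data) = 40/91, P(r = 5 | data) = 20/91.
The predictive probability is P(white next | data) = (0)(3/13) + (1/5)(10/91) + (2/5)(40/91) + (4/5)(20/91) = 34/91.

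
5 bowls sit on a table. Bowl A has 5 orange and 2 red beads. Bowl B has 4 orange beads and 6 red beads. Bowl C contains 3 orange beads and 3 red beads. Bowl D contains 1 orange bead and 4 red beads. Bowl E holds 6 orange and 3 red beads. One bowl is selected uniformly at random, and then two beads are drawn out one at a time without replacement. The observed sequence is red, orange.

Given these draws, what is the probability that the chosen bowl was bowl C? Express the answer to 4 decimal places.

For each hypothesis, P(data | H) works out to: P(data | bowl A) = (2/7)(5/6) = 0.2381; P(data | bowl B) = (6/10)(4/9) = 0.26667; P(data | bowl C) = (3/6)(3/5) = 0.3; P(data | bowl D) = (4/5)(1/4) = 0.2; P(data | bowl E) = (3/9)(6/8) = 0.25.
The prior-weighted likelihoods are 1/5 · 0.2381 = 0.047619, 1/5 · 0.26667 = 0.053333, 1/5 · 0.3 = 0.06, 1/5 · 0.2 = 0.04, 1/5 · 0.25 = 0.05; with total 0.25095.
Hence P(bowl C | data) = (0.06) / (0.25095) = 0.23909.

0.2391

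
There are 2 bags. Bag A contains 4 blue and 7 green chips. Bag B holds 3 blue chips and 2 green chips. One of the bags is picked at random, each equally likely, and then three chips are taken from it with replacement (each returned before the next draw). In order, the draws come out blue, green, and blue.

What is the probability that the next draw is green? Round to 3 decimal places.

Under each hypothesis, the probability of the observed sequence is: P(data | bag A) = (4/11)(7/11)(4/11) = 0.084147; P(data | bag B) = (3/5)(2/5)(3/5) = 0.144.
The prior-weighted likelihoods are 1/2 · 0.084147 = 0.042074, 1/2 · 0.144 = 0.072; summing to 0.11407.
The posterior is then P(bag A | data) = 0.36883, P(bag B | data) = 0.63117.
The predictive probability is P(green next | data) = (7/11)(0.36883) + (2/5)(0.63117) = 0.48718.

0.487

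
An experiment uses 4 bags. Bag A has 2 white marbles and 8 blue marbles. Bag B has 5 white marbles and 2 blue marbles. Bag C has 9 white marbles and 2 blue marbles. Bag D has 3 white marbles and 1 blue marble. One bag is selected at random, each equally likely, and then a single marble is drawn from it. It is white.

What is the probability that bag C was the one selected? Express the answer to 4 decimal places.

The likelihood of this draw under each hypothesis: P(data | bag A) = (2/10) = 0.2; P(data | bag B) = (5/7) = 0.71429; P(data | bag C) = (9/11) = 0.81818; P(data | bag D) = (3/4) = 0.75.
Weighting by the prior gives 1/4 · 0.2 = 0.05, 1/4 · 0.71429 = 0.17857, 1/4 · 0.81818 = 0.20455, 1/4 · 0.75 = 0.1875; with total 0.62062.
So P(bag C | data) = (0.20455) / (0.62062) = 0.32958.

0.3296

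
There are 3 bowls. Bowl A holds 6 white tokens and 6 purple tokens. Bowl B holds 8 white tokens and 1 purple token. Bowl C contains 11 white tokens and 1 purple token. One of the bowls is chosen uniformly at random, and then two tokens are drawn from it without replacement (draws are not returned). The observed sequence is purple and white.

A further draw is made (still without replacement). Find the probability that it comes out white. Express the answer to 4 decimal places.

0.7081

For each hypothesis, P(data | H) works out to: P(data | bowl A) = (6/12)(6/11) = 0.27273; P(data | bowl B) = (1/9)(8/8) = 0.11111; P(data | bowl C) = (1/12)(11/11) = 0.083333.
The prior-weighted likelihoods are 1/3 · 0.27273 = 0.090909, 1/3 · 0.11111 = 0.037037, 1/3 · 0.083333 = 0.027778; summing to 0.15572.
Normalising, the posterior is P(bowl A | data) = 0.58378, P(bowl B | data) = 0.23784, P(bowl C | data) = 0.17838.
Averaging over the posterior, P(white next | data) = (1/2)(0.58378) + (1)(0.23784) + (1)(0.17838) = 0.70811.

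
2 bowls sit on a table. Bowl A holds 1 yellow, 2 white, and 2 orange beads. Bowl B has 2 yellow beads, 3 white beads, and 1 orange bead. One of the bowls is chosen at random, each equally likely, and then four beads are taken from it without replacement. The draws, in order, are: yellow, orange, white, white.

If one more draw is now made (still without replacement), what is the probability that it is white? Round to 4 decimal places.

For each hypothesis, P(data | H) works out to: P(data | bowl A) = (1/5)(2/4)(2/3)(1/2) = 1/30; P(data | bowl B) = (2/6)(1/5)(3/4)(2/3) = 1/30.
Weighting by the prior gives 1/2 · 1/30 = 1/60, 1/2 · 1/30 = 1/60; with total 1/30.
Normalising, the posterior is P(bowl A | data) = 1/2, P(bowl B | data) = 1/2.
Averaging over the posterior, P(white next | data) = (0)(1/2) + (1/2)(1/2) = 1/4.

0.2500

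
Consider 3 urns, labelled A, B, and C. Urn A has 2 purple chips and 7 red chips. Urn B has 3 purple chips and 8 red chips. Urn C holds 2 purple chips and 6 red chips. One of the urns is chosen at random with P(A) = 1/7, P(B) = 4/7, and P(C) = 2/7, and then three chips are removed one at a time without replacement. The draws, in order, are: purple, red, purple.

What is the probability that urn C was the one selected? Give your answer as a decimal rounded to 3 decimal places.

0.244

Under each hypothesis, the probability of the observed sequence is: P(data | urn A) = (2/9)(7/8)(1/7) = 0.027778; P(data | urn B) = (3/11)(8/10)(2/9) = 0.048485; P(data | urn C) = (2/8)(6/7)(1/6) = 0.035714.
Multiplying each by its prior: 1/7 · 0.027778 = 0.0039683, 4/7 · 0.048485 = 0.027706, 2/7 · 0.035714 = 0.010204; summing to 0.041878.
Hence P(urn C | data) = (0.010204) / (0.041878) = 0.24366.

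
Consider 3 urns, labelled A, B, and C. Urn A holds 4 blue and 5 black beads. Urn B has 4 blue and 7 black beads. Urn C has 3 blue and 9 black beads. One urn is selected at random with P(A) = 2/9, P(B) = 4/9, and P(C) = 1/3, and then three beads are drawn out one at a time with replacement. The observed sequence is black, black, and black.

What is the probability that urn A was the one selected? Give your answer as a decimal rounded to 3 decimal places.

The likelihood of the observed sequence under each hypothesis: P(data | urn A) = (5/9)(5/9)(5/9) = 0.17147; P(data | urn B) = (7/11)(7/11)(7/11) = 0.2577; P(data | urn C) = (9/12)(9/12)(9/12) = 0.42188.
The prior-weighted likelihoods are 2/9 · 0.17147 = 0.038104, 4/9 · 0.2577 = 0.11453, 1/3 · 0.42188 = 0.14062; these sum to 0.29326.
By Bayes' rule, P(urn A | data) = (0.038104) / (0.29326) = 0.12993.

0.130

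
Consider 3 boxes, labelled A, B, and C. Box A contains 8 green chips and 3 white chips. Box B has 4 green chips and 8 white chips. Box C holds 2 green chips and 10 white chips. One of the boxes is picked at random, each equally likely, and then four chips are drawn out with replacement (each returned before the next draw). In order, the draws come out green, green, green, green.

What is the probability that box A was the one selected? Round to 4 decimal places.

0.9552

The likelihood of the observed sequence under each hypothesis: P(data | box A) = (8/11)(8/11)(8/11)(8/11) = 0.27976; P(data | box B) = (4/12)(4/12)(4/12)(4/12) = 0.012346; P(data | box C) = (2/12)(2/12)(2/12)(2/12) = 0.0007716.
Weighting by the prior gives 1/3 · 0.27976 = 0.093254, 1/3 · 0.012346 = 0.0041152, 1/3 · 0.0007716 = 0.0002572; with total 0.097627.
Therefore the posterior P(box A | data) = (0.093254) / (0.097627) = 0.95521.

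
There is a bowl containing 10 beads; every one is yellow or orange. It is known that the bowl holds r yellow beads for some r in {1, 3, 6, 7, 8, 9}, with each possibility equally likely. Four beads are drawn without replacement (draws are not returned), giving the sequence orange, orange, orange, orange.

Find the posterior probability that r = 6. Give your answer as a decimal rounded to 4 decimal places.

0.0062

Compute the likelihood of the observed sequence for each case: P(data | r = 1) = (9/10)(8/9)(7/8)(6/7) = 0.6; P(data | r = 3) = (7/10)(6/9)(5/8)(4/7) = 0.16667; P(data | r = 6) = (4/10)(3/9)(2/8)(1/7) = 0.0047619; P(data | r = 7) = (3/10)(2/9)(1/8)(0/7) = 0; P(data | r = 8) = (2/10)(1/9)(0/8) = 0; P(data | r = 9) = (1/10)(0/9) = 0.
Weighting by the prior gives 1/6 · 0.6 = 0.1, 1/6 · 0.16667 = 0.027778, 1/6 · 0.0047619 = 0.00079365, 1/6 · 0 = 0, 1/6 · 0 = 0, 1/6 · 0 = 0; these sum to 0.12857.
By Bayes' rule, P(r = 6 | data) = (0.00079365) / (0.12857) = 0.0061728.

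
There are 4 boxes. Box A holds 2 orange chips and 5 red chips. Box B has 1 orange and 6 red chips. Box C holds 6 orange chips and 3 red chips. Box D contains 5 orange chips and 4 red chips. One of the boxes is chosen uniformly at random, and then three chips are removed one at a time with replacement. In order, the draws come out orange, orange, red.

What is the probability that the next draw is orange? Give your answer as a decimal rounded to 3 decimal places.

0.538

Under each hypothesis, the probability of the observed sequence is: P(data | box A) = (2/7)(2/7)(5/7) = 0.058309; P(data | box B) = (1/7)(1/7)(6/7) = 0.017493; P(data | box C) = (6/9)(6/9)(3/9) = 0.14815; P(data | box D) = (5/9)(5/9)(4/9) = 0.13717.
Weighting by the prior gives 1/4 · 0.058309 = 0.014577, 1/4 · 0.017493 = 0.0043732, 1/4 · 0.14815 = 0.037037, 1/4 · 0.13717 = 0.034294; with total 0.090281.
Dividing through by the total gives posterior P(box A | data) = 0.16147, P(box B | data) = 0.04844, P(box C | data) = 0.41024, P(box D | data) = 0.37985.
So P(orange next | data) = Σ P(orange next | H) P(H | data) = (2/7)(0.16147) + (1/7)(0.04844) + (2/3)(0.41024) + (5/9)(0.37985) = 0.53758.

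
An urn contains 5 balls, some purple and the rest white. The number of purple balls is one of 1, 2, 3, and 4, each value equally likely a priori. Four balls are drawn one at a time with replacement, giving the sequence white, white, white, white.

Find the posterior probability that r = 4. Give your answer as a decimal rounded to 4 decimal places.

0.0028

For each hypothesis, P(data | H) works out to: P(data | r = 1) = (4/5)(4/5)(4/5)(4/5) = 0.4096; P(data | r = 2) = (3/5)(3/5)(3/5)(3/5) = 0.1296; P(data | r = 3) = (2/5)(2/5)(2/5)(2/5) = 0.0256; P(data | r = 4) = (1/5)(1/5)(1/5)(1/5) = 0.0016.
The prior-weighted likelihoods are 1/4 · 0.4096 = 0.1024, 1/4 · 0.1296 = 0.0324, 1/4 · 0.0256 = 0.0064, 1/4 · 0.0016 = 0.0004; with total 0.1416.
By Bayes' rule, P(r = 4 | data) = (0.0004) / (0.1416) = 0.0028249.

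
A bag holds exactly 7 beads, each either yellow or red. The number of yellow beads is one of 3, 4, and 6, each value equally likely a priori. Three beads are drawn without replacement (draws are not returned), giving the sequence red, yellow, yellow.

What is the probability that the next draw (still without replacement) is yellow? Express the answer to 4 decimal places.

Under each hypothesis, the probability of the observed sequence is: P(data | r = 3) = (4/7)(3/6)(2/5) = 4/35; P(data | r = 4) = (3/7)(4/6)(3/5) = 6/35; P(data | r = 6) = (1/7)(6/6)(5/5) = 1/7.
Weighting by the prior gives 1/3 · 4/35 = 4/105, 1/3 · 6/35 = 2/35, 1/3 · 1/7 = 1/21; summing to 1/7.
Normalising, the posterior is P(r = 3 | data) = 4/15, P(r = 4 | data) = 2/5, P(r = 6 | data) = 1/3.
So P(yellow next | data) = Σ P(yellow next | H) P(H | data) = (1/4)(4/15) + (1/2)(2/5) + (1)(1/3) = 3/5.

0.6000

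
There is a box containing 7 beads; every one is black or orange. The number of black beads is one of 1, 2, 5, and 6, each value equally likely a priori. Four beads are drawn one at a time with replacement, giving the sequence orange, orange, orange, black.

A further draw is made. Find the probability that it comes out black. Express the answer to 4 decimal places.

Compute the likelihood of the observed sequence for each case: P(data | r = 1) = (6/7)(6/7)(6/7)(1/7) = 0.089963; P(data | r = 2) = (5/7)(5/7)(5/7)(2/7) = 0.10412; P(data | r = 5) = (2/7)(2/7)(2/7)(5/7) = 0.01666; P(data | r = 6) = (1/7)(1/7)(1/7)(6/7) = 0.002499.
Multiplying each by its prior: 1/4 · 0.089963 = 0.022491, 1/4 · 0.10412 = 0.026031, 1/4 · 0.01666 = 0.0041649, 1/4 · 0.002499 = 0.00062474; summing to 0.053311.
The posterior is then P(r = 1 | data) = 0.42188, P(r = 2 | data) = 0.48828, P(r = 5 | data) = 0.078125, P(r = 6 | data) = 0.011719.
So P(black next | data) = Σ P(black next | H) P(H | data) = (1/7)(0.42188) + (2/7)(0.48828) + (5/7)(0.078125) + (6/7)(0.011719) = 0.26562.

0.2656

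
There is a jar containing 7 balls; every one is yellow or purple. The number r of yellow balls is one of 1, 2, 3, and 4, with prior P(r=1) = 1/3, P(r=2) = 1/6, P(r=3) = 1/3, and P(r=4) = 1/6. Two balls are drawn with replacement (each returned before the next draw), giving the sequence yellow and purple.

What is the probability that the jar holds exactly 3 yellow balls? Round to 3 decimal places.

Compute the likelihood of the observed sequence for each case: P(data | r = 1) = (1/7)(6/7) = 6/49; P(data | r = 2) = (2/7)(5/7) = 10/49; P(data | r = 3) = (3/7)(4/7) = 12/49; P(data | r = 4) = (4/7)(3/7) = 12/49.
The prior-weighted likelihoods are 1/3 · 6/49 = 2/49, 1/6 · 10/49 = 5/147, 1/3 · 12/49 = 4/49, 1/6 · 12/49 = 2/49; with total 29/147.
So P(r = 3 | data) = (4/49) / (29/147) = 12/29.

0.414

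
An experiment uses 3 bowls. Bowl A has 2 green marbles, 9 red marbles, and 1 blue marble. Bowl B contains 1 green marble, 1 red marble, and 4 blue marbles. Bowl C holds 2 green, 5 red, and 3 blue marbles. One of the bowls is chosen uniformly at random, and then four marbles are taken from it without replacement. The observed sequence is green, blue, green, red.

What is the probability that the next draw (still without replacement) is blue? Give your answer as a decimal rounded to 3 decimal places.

0.266

For each hypothesis, P(data | H) works out to: P(data | bowl A) = (2/12)(1/11)(1/10)(9/9) = 0.0015152; P(data | bowl B) = (1/6)(4/5)(0/4) = 0; P(data | bowl C) = (2/10)(3/9)(1/8)(5/7) = 0.0059524.
Weighting by the prior gives 1/3 · 0.0015152 = 0.00050505, 1/3 · 0 = 0, 1/3 · 0.0059524 = 0.0019841; these sum to 0.0024892.
The posterior is then P(bowl A | data) = 0.2029, P(bowl B | data) = 0, P(bowl C | data) = 0.7971.
Averaging over the posterior, P(blue next | data) = (0)(0.2029) + (1/3)(0.7971) = 0.2657.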